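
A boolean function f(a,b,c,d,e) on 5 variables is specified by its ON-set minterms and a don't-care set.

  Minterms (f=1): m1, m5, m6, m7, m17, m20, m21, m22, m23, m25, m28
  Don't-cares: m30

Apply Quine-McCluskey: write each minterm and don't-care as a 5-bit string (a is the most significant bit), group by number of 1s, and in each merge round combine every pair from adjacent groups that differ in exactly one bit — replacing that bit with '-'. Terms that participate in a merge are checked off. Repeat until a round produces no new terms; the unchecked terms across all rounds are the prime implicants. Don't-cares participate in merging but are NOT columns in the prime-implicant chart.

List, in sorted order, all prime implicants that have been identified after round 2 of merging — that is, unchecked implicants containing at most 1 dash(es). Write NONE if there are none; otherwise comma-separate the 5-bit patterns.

1-001

size-2^0 implicants → 00001(✓)  00101(✓)  00110(✓)  00111(✓)  10001(✓)  10100(✓)  10101(✓)  10110(✓)  10111(✓)  11001(✓)  11100(✓)  11110(✓)
size-2^1 implicants → -0001(✓)  -0101(✓)  -0110(✓)  -0111(✓)  00-01(✓)  001-1(✓)  0011-(✓)  1-001  1-100(✓)  1-110(✓)  10-01(✓)  101-0(✓)  101-1(✓)  1010-(✓)  1011-(✓)  111-0(✓)
size-2^2 implicants → -0-01  -01-1  -011-  1-1-0  101--
Unchecked terms (primes): -0-01, -01-1, -011-, 1-001, 1-1-0, 101--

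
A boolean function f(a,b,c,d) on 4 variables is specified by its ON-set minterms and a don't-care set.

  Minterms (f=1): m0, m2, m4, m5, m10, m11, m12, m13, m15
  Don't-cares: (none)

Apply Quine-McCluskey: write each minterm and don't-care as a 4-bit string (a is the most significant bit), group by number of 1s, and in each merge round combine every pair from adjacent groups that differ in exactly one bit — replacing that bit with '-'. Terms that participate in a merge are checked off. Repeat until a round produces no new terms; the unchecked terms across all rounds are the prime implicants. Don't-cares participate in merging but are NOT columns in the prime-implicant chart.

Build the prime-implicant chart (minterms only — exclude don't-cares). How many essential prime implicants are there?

size-2^0 implicants → 0000(✓)  0010(✓)  0100(✓)  0101(✓)  1010(✓)  1011(✓)  1100(✓)  1101(✓)  1111(✓)
size-2^1 implicants → -010  -100(✓)  -101(✓)  0-00  00-0  010-(✓)  1-11  101-  11-1  110-(✓)
size-2^2 implicants → -10-
Unchecked terms (primes): -010, -10-, 0-00, 00-0, 1-11, 101-, 11-1
Minterm coverage:
  m0 ⊆ 0-00,00-0
  m2 ⊆ -010,00-0
  m4 ⊆ -10-,0-00
  m5 ⊆ -10- [E]
  m10 ⊆ -010,101-
  m11 ⊆ 1-11,101-
  m12 ⊆ -10- [E]
  m13 ⊆ -10-,11-1
  m15 ⊆ 1-11,11-1
E = {-10-}

1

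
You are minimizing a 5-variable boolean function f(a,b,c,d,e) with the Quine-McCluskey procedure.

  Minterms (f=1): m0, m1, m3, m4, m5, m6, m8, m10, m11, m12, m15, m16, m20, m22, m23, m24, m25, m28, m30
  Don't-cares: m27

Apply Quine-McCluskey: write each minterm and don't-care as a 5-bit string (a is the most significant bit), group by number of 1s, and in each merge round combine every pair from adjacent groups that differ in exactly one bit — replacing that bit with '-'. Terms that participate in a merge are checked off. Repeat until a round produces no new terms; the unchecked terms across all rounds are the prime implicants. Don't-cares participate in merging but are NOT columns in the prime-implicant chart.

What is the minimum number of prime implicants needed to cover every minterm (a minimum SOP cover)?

9

[col 0] 00000*, 00001*, 00011*, 00100*, 00101*, 00110*, 01000*, 01010*, 01011*, 01100*, 01111*, 10000*, 10100*, 10110*, 10111*, 11000*, 11001*, 11011*, 11100*, 11110*
[col 1] -0000*, -0100*, -0110*, -1000*, -1011, -1100*, 0-000*, 0-011, 0-100*, 00-00*, 00-01*, 000-1, 0000-*, 001-0*, 0010-*, 01-00*, 01-11, 010-0, 0101-, 1-000*, 1-100*, 1-110*, 10-00*, 101-0*, 1011-, 11-00*, 110-1, 1100-, 111-0*
[col 2] --000*, --100*, -0-00*, -01-0, -1-00*, 0--00*, 00-0-, 1--00*, 1-1-0
[col 3] ---00
Prime implicants: ---00, -01-0, -1011, 0-011, 00-0-, 000-1, 01-11, 010-0, 0101-, 1-1-0, 1011-, 110-1, 1100-
PI chart (minterm → PIs covering it):
  0 | ---00,00-0-
  1 | 00-0-,000-1
  3 | 0-011,000-1
  4 | ---00,-01-0,00-0-
  5 | 00-0-  (sole → essential)
  6 | -01-0  (sole → essential)
  8 | ---00,010-0
  10 | 010-0,0101-
  11 | -1011,0-011,01-11,0101-
  12 | ---00  (sole → essential)
  15 | 01-11  (sole → essential)
  16 | ---00  (sole → essential)
  20 | ---00,-01-0,1-1-0
  22 | -01-0,1-1-0,1011-
  23 | 1011-  (sole → essential)
  24 | ---00,1100-
  25 | 110-1,1100-
  28 | ---00,1-1-0
  30 | 1-1-0  (sole → essential)
Essential prime implicants: ---00, -01-0, 00-0-, 01-11, 1-1-0, 1011-
Petrick residual → 0-011, 010-0, 110-1
Minimum SOP uses 9 PIs: d'e' + b'ce' + a'c'de + a'b'd' + a'bde + a'bc'e' + ace' + ab'cd + abc'e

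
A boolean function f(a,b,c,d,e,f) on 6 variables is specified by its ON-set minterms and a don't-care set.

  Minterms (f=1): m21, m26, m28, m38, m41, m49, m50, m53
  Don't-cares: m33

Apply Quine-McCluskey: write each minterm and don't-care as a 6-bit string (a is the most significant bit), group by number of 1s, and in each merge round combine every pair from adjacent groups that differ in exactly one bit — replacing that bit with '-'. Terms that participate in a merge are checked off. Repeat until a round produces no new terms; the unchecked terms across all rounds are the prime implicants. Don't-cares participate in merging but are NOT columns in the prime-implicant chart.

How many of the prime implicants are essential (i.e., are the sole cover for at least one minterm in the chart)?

6

[col 0] 010101*, 011010, 011100, 100001*, 100110, 101001*, 110001*, 110010, 110101*
[col 1] -10101, 1-0001, 10-001, 110-01
Prime implicants: -10101, 011010, 011100, 1-0001, 10-001, 100110, 110-01, 110010
PI chart (minterm → PIs covering it):
  21 | -10101  (sole → essential)
  26 | 011010  (sole → essential)
  28 | 011100  (sole → essential)
  38 | 100110  (sole → essential)
  41 | 10-001  (sole → essential)
  49 | 1-0001,110-01
  50 | 110010  (sole → essential)
  53 | -10101,110-01
Essential prime implicants: -10101, 011010, 011100, 10-001, 100110, 110010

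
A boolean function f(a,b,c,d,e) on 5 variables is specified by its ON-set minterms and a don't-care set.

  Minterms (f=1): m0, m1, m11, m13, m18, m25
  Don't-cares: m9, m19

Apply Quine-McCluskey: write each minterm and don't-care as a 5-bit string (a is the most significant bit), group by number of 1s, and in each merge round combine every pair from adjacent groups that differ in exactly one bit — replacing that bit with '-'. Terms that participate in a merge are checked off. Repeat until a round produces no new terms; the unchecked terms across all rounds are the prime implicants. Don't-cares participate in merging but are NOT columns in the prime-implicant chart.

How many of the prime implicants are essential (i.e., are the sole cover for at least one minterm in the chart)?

5

size-2^0 implicants → 00000(✓)  00001(✓)  01001(✓)  01011(✓)  01101(✓)  10010(✓)  10011(✓)  11001(✓)
size-2^1 implicants → -1001  0-001  0000-  01-01  010-1  1001-
Unchecked terms (primes): -1001, 0-001, 0000-, 01-01, 010-1, 1001-
Minterm coverage:
  m0 ⊆ 0000- [E]
  m1 ⊆ 0-001,0000-
  m11 ⊆ 010-1 [E]
  m13 ⊆ 01-01 [E]
  m18 ⊆ 1001- [E]
  m25 ⊆ -1001 [E]
E = {-1001, 0000-, 01-01, 010-1, 1001-}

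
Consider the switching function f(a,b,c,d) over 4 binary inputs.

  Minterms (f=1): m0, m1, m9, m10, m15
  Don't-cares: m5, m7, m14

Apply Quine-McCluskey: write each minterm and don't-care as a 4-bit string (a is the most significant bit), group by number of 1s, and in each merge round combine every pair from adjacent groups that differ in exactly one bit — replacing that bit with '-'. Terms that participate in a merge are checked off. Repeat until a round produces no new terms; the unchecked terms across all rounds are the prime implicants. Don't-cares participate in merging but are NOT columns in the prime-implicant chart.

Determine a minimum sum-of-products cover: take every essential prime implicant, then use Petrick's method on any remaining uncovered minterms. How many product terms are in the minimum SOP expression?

4

[col 0] 0000*, 0001*, 0101*, 0111*, 1001*, 1010*, 1110*, 1111*
[col 1] -001, -111, 0-01, 000-, 01-1, 1-10, 111-
Prime implicants: -001, -111, 0-01, 000-, 01-1, 1-10, 111-
PI chart (minterm → PIs covering it):
  0 | 000-  (sole → essential)
  1 | -001,0-01,000-
  9 | -001  (sole → essential)
  10 | 1-10  (sole → essential)
  15 | -111,111-
Essential prime implicants: -001, 000-, 1-10
Petrick residual → -111
Minimum SOP uses 4 PIs: b'c'd + bcd + a'b'c' + acd'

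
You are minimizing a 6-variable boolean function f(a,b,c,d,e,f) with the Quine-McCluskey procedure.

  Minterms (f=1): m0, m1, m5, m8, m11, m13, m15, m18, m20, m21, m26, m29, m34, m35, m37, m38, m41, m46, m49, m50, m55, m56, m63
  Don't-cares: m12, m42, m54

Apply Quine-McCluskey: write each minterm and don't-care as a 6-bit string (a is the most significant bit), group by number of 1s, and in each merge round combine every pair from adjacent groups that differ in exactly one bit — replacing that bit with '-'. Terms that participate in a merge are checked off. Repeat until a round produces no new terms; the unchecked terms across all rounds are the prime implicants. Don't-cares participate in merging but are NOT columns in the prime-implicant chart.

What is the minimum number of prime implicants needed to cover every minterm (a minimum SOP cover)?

14

Round 0: 000000✓ 000001✓ 000101✓ 001000✓ 001011✓ 001100✓ 001101✓ 001111✓ 010010✓ 010100✓ 010101✓ 011010✓ 011101✓ 100010✓ 100011✓ 100101✓ 100110✓ 101001 101010✓ 101110✓ 110001 110010✓ 110110✓ 110111✓ 111000 111111✓
Round 1: -00101 -10010 0-0101✓ 0-1101✓ 00-000 00-101✓ 000-01 00000- 001-00 001-11 0011-1 00110- 01-010 01-101✓ 01010- 1-0010✓ 1-0110✓ 10-010✓ 10-110✓ 100-10✓ 10001- 101-10✓ 11-111 110-10✓ 11011-
Round 2: 0--101 1-0-10 10--10
PIs = {-00101, -10010, 0--101, 00-000, 000-01, 00000-, 001-00, 001-11, 0011-1, 00110-, 01-010, 01010-, 1-0-10, 10--10, 10001-, 101001, 11-111, 110001, 11011-, 111000}
Coverage chart:
  m0: 00-000,00000-
  m1: 000-01,00000-
  m5: -00101,0--101,000-01
  m8: 00-000,001-00
  m11: 001-11 ←essential
  m13: 0--101,0011-1,00110-
  m15: 001-11,0011-1
  m18: -10010,01-010
  m20: 01010- ←essential
  m21: 0--101,01010-
  m26: 01-010 ←essential
  m29: 0--101 ←essential
  m34: 1-0-10,10--10,10001-
  m35: 10001- ←essential
  m37: -00101 ←essential
  m38: 1-0-10,10--10
  m41: 101001 ←essential
  m46: 10--10 ←essential
  m49: 110001 ←essential
  m50: -10010,1-0-10
  m55: 11-111,11011-
  m56: 111000 ←essential
  m63: 11-111 ←essential
Essential: -00101, 0--101, 001-11, 01-010, 01010-, 10--10, 10001-, 101001, 11-111, 110001, 111000
Petrick residual → -10010, 00-000, 000-01
Min cover (14 terms): b'c'de'f + bc'd'ef' + a'de'f + a'b'd'e'f' + a'b'c'e'f + a'b'cef + a'bd'ef' + a'bc'de' + ab'ef' + ab'c'd'e + ab'cd'e'f + abdef + abc'd'e'f + abcd'e'f'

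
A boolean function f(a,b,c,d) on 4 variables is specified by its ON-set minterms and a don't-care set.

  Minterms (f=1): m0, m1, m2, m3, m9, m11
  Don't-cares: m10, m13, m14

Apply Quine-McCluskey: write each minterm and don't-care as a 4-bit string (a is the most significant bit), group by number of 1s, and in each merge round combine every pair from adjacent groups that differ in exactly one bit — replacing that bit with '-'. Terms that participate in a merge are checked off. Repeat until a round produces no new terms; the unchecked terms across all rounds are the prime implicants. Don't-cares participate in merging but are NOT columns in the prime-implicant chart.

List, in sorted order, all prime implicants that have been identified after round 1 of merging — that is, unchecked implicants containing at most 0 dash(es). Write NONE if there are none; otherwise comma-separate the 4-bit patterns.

NONE

size-2^0 implicants → 0000(✓)  0001(✓)  0010(✓)  0011(✓)  1001(✓)  1010(✓)  1011(✓)  1101(✓)  1110(✓)
size-2^1 implicants → -001(✓)  -010(✓)  -011(✓)  00-0(✓)  00-1(✓)  000-(✓)  001-(✓)  1-01  1-10  10-1(✓)  101-(✓)
size-2^2 implicants → -0-1  -01-  00--
Unchecked terms (primes): -0-1, -01-, 00--, 1-01, 1-10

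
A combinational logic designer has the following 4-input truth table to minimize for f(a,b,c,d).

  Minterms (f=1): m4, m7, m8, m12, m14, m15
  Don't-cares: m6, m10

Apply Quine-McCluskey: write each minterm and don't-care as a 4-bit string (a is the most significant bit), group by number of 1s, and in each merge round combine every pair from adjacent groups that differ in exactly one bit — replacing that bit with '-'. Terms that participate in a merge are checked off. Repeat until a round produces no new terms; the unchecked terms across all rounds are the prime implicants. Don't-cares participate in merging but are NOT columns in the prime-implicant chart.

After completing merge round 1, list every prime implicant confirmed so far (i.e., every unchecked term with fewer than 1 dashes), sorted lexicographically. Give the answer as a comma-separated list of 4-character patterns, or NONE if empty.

NONE

size-2^0 implicants → 0100(✓)  0110(✓)  0111(✓)  1000(✓)  1010(✓)  1100(✓)  1110(✓)  1111(✓)
size-2^1 implicants → -100(✓)  -110(✓)  -111(✓)  01-0(✓)  011-(✓)  1-00(✓)  1-10(✓)  10-0(✓)  11-0(✓)  111-(✓)
size-2^2 implicants → -1-0  -11-  1--0
Unchecked terms (primes): -1-0, -11-, 1--0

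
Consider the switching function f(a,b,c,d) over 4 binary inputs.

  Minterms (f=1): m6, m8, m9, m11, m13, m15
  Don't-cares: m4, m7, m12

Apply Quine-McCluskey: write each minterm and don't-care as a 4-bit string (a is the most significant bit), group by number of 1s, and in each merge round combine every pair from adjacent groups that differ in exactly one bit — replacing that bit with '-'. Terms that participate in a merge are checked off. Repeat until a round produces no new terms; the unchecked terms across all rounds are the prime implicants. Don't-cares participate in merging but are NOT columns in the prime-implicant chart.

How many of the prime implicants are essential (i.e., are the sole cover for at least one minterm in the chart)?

[col 0] 0100*, 0110*, 0111*, 1000*, 1001*, 1011*, 1100*, 1101*, 1111*
[col 1] -100, -111, 01-0, 011-, 1-00*, 1-01*, 1-11*, 10-1*, 100-*, 11-1*, 110-*
[col 2] 1--1, 1-0-
Prime implicants: -100, -111, 01-0, 011-, 1--1, 1-0-
PI chart (minterm → PIs covering it):
  6 | 01-0,011-
  8 | 1-0-  (sole → essential)
  9 | 1--1,1-0-
  11 | 1--1  (sole → essential)
  13 | 1--1,1-0-
  15 | -111,1--1
Essential prime implicants: 1--1, 1-0-

2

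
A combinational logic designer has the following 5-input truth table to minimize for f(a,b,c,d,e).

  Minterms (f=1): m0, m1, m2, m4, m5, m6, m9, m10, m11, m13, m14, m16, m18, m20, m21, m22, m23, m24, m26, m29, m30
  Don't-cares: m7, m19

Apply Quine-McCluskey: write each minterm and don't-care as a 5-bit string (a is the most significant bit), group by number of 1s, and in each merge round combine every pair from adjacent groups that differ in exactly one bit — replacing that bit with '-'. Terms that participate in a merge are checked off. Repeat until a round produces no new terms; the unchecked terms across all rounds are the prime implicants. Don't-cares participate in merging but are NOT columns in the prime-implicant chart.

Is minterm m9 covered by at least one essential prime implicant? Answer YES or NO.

NO

[col 0] 00000*, 00001*, 00010*, 00100*, 00101*, 00110*, 00111*, 01001*, 01010*, 01011*, 01101*, 01110*, 10000*, 10010*, 10011*, 10100*, 10101*, 10110*, 10111*, 11000*, 11010*, 11101*, 11110*
[col 1] -0000*, -0010*, -0100*, -0101*, -0110*, -0111*, -1010*, -1101*, -1110*, 0-001*, 0-010*, 0-101*, 0-110*, 00-00*, 00-01*, 00-10*, 000-0*, 0000-*, 001-0*, 001-1*, 0010-*, 0011-*, 01-01*, 01-10*, 010-1, 0101-, 1-000*, 1-010*, 1-101*, 1-110*, 10-00*, 10-10*, 10-11*, 100-0*, 1001-*, 101-0*, 101-1*, 1010-*, 1011-*, 11-10*, 110-0*
[col 2] --010*, --101, --110*, -0-00*, -0-10*, -00-0*, -01-0*, -01-1*, -010-*, -011-*, -1-10*, 0--01, 0--10*, 00--0*, 00-0-, 001--*, 1--10*, 1-0-0, 10--0*, 10-1-, 101--*
[col 3] ---10, -0--0, -01--
Prime implicants: ---10, --101, -0--0, -01--, 0--01, 00-0-, 010-1, 0101-, 1-0-0, 10-1-
PI chart (minterm → PIs covering it):
  0 | -0--0,00-0-
  1 | 0--01,00-0-
  2 | ---10,-0--0
  4 | -0--0,-01--,00-0-
  5 | --101,-01--,0--01,00-0-
  6 | ---10,-0--0,-01--
  9 | 0--01,010-1
  10 | ---10,0101-
  11 | 010-1,0101-
  13 | --101,0--01
  14 | ---10  (sole → essential)
  16 | -0--0,1-0-0
  18 | ---10,-0--0,1-0-0,10-1-
  20 | -0--0,-01--
  21 | --101,-01--
  22 | ---10,-0--0,-01--,10-1-
  23 | -01--,10-1-
  24 | 1-0-0  (sole → essential)
  26 | ---10,1-0-0
  29 | --101  (sole → essential)
  30 | ---10  (sole → essential)
Essential prime implicants: ---10, --101, 1-0-0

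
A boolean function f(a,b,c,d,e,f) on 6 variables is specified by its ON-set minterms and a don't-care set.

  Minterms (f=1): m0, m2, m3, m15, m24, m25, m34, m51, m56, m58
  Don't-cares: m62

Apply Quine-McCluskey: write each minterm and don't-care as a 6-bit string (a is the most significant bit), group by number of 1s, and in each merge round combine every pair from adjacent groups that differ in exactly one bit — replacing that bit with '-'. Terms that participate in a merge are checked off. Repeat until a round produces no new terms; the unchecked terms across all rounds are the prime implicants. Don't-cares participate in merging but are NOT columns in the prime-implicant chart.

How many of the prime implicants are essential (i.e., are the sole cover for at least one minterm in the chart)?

6

size-2^0 implicants → 000000(✓)  000010(✓)  000011(✓)  001111  011000(✓)  011001(✓)  100010(✓)  110011  111000(✓)  111010(✓)  111110(✓)
size-2^1 implicants → -00010  -11000  0000-0  00001-  01100-  111-10  1110-0
Unchecked terms (primes): -00010, -11000, 0000-0, 00001-, 001111, 01100-, 110011, 111-10, 1110-0
Minterm coverage:
  m0 ⊆ 0000-0 [E]
  m2 ⊆ -00010,0000-0,00001-
  m3 ⊆ 00001- [E]
  m15 ⊆ 001111 [E]
  m24 ⊆ -11000,01100-
  m25 ⊆ 01100- [E]
  m34 ⊆ -00010 [E]
  m51 ⊆ 110011 [E]
  m56 ⊆ -11000,1110-0
  m58 ⊆ 111-10,1110-0
E = {-00010, 0000-0, 00001-, 001111, 01100-, 110011}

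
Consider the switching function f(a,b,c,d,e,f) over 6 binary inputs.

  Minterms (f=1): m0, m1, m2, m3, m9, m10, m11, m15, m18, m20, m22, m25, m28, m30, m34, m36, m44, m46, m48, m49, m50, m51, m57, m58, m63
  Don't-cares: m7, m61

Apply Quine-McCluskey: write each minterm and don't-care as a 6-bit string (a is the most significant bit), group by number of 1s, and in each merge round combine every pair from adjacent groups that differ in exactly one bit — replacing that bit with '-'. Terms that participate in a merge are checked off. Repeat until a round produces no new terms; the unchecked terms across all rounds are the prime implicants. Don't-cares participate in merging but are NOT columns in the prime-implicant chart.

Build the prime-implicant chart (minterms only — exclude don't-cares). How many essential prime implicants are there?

10

Round 0: 000000✓ 000001✓ 000010✓ 000011✓ 000111✓ 001001✓ 001010✓ 001011✓ 001111✓ 010010✓ 010100✓ 010110✓ 011001✓ 011100✓ 011110✓ 100010✓ 100100✓ 101100✓ 101110✓ 110000✓ 110001✓ 110010✓ 110011✓ 111001✓ 111010✓ 111101✓ 111111✓
Round 1: -00010✓ -10010✓ -11001 0-0010✓ 0-1001 00-001✓ 00-010✓ 00-011✓ 00-111✓ 000-11✓ 0000-0✓ 0000-1✓ 00000-✓ 00001-✓ 001-11✓ 0010-1✓ 00101-✓ 01-100✓ 01-110✓ 010-10 0101-0✓ 0111-0✓ 1-0010✓ 10-100 1011-0 11-001 11-010 1100-0✓ 1100-1✓ 11000-✓ 11001-✓ 111-01 1111-1
Round 2: --0010 00--11 00-0-1 00-01- 0000-- 01-1-0 1100--
PIs = {--0010, -11001, 0-1001, 00--11, 00-0-1, 00-01-, 0000--, 01-1-0, 010-10, 10-100, 1011-0, 11-001, 11-010, 1100--, 111-01, 1111-1}
Coverage chart:
  m0: 0000-- ←essential
  m1: 00-0-1,0000--
  m2: --0010,00-01-,0000--
  m3: 00--11,00-0-1,00-01-,0000--
  m9: 0-1001,00-0-1
  m10: 00-01- ←essential
  m11: 00--11,00-0-1,00-01-
  m15: 00--11 ←essential
  m18: --0010,010-10
  m20: 01-1-0 ←essential
  m22: 01-1-0,010-10
  m25: -11001,0-1001
  m28: 01-1-0 ←essential
  m30: 01-1-0 ←essential
  m34: --0010 ←essential
  m36: 10-100 ←essential
  m44: 10-100,1011-0
  m46: 1011-0 ←essential
  m48: 1100-- ←essential
  m49: 11-001,1100--
  m50: --0010,11-010,1100--
  m51: 1100-- ←essential
  m57: -11001,11-001,111-01
  m58: 11-010 ←essential
  m63: 1111-1 ←essential
Essential: --0010, 00--11, 00-01-, 0000--, 01-1-0, 10-100, 1011-0, 11-010, 1100--, 1111-1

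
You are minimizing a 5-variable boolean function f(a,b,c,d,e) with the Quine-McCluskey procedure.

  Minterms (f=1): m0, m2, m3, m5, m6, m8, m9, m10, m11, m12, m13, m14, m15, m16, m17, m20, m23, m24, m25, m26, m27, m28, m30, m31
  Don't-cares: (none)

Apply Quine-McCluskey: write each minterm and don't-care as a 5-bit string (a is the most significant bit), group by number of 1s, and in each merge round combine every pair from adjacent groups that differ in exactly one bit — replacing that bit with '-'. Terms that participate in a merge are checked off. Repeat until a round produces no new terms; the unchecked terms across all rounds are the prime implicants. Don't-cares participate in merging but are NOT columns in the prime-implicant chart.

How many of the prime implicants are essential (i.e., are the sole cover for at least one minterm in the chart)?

6

[col 0] 00000*, 00010*, 00011*, 00101*, 00110*, 01000*, 01001*, 01010*, 01011*, 01100*, 01101*, 01110*, 01111*, 10000*, 10001*, 10100*, 10111*, 11000*, 11001*, 11010*, 11011*, 11100*, 11110*, 11111*
[col 1] -0000*, -1000*, -1001*, -1010*, -1011*, -1100*, -1110*, -1111*, 0-000*, 0-010*, 0-011*, 0-101, 0-110*, 00-10*, 000-0*, 0001-*, 01-00*, 01-01*, 01-10*, 01-11*, 010-0*, 010-1*, 0100-*, 0101-*, 011-0*, 011-1*, 0110-*, 0111-*, 1-000*, 1-001*, 1-100*, 1-111, 10-00*, 1000-*, 11-00*, 11-10*, 11-11*, 110-0*, 110-1*, 1100-*, 1101-*, 111-0*, 1111-*
[col 2] --000, -1-00*, -1-10*, -1-11*, -10-0*, -10-1*, -100-*, -101-*, -11-0*, -111-*, 0--10, 0-0-0, 0-01-, 01--0*, 01--1*, 01-0-*, 01-1-*, 010--*, 011--*, 1--00, 1-00-, 11--0*, 11-1-*, 110--*
[col 3] -1--0, -1-1-, -10--, 01---
Prime implicants: --000, -1--0, -1-1-, -10--, 0--10, 0-0-0, 0-01-, 0-101, 01---, 1--00, 1-00-, 1-111
PI chart (minterm → PIs covering it):
  0 | --000,0-0-0
  2 | 0--10,0-0-0,0-01-
  3 | 0-01-  (sole → essential)
  5 | 0-101  (sole → essential)
  6 | 0--10  (sole → essential)
  8 | --000,-1--0,-10--,0-0-0,01---
  9 | -10--,01---
  10 | -1--0,-1-1-,-10--,0--10,0-0-0,0-01-,01---
  11 | -1-1-,-10--,0-01-,01---
  12 | -1--0,01---
  13 | 0-101,01---
  14 | -1--0,-1-1-,0--10,01---
  15 | -1-1-,01---
  16 | --000,1--00,1-00-
  17 | 1-00-  (sole → essential)
  20 | 1--00  (sole → essential)
  23 | 1-111  (sole → essential)
  24 | --000,-1--0,-10--,1--00,1-00-
  25 | -10--,1-00-
  26 | -1--0,-1-1-,-10--
  27 | -1-1-,-10--
  28 | -1--0,1--00
  30 | -1--0,-1-1-
  31 | -1-1-,1-111
Essential prime implicants: 0--10, 0-01-, 0-101, 1--00, 1-00-, 1-111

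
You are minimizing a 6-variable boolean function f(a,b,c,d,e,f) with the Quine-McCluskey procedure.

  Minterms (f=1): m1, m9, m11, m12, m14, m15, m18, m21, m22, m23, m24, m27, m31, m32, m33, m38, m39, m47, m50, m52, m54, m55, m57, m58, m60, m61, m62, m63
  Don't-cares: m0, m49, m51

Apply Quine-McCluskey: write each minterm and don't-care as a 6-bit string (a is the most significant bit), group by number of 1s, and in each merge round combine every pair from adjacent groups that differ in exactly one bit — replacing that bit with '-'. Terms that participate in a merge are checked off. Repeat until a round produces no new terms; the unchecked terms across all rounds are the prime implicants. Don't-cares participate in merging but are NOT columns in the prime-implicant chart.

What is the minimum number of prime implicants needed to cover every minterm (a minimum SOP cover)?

[col 0] 000000*, 000001*, 001001*, 001011*, 001100*, 001110*, 001111*, 010010*, 010101*, 010110*, 010111*, 011000, 011011*, 011111*, 100000*, 100001*, 100110*, 100111*, 101111*, 110001*, 110010*, 110011*, 110100*, 110110*, 110111*, 111001*, 111010*, 111100*, 111101*, 111110*, 111111*
[col 1] -00000*, -00001*, -01111*, -10010*, -10110*, -10111*, -11111*, 0-1011*, 0-1111*, 00-001, 00000-*, 001-11*, 0010-1, 0011-0, 00111-, 01-111*, 010-10*, 0101-1, 01011-*, 011-11*, 1-0001, 1-0110*, 1-0111*, 1-1111*, 10-111*, 10000-*, 10011-*, 11-001, 11-010*, 11-100*, 11-110*, 11-111*, 110-10*, 110-11*, 1100-1, 11001-*, 1101-0*, 11011-*, 111-01, 111-10*, 1111-0*, 1111-1*, 11110-*, 11111-*
[col 2] --1111, -0000-, -1-111, -10-10, -1011-, 0-1-11, 1--111, 1-011-, 11--10, 11-1-0, 11-11-, 110-1-, 1111--
Prime implicants: --1111, -0000-, -1-111, -10-10, -1011-, 0-1-11, 00-001, 0010-1, 0011-0, 00111-, 0101-1, 011000, 1--111, 1-0001, 1-011-, 11--10, 11-001, 11-1-0, 11-11-, 110-1-, 1100-1, 111-01, 1111--
PI chart (minterm → PIs covering it):
  1 | -0000-,00-001
  9 | 00-001,0010-1
  11 | 0-1-11,0010-1
  12 | 0011-0  (sole → essential)
  14 | 0011-0,00111-
  15 | --1111,0-1-11,00111-
  18 | -10-10  (sole → essential)
  21 | 0101-1  (sole → essential)
  22 | -10-10,-1011-
  23 | -1-111,-1011-,0101-1
  24 | 011000  (sole → essential)
  27 | 0-1-11  (sole → essential)
  31 | --1111,-1-111,0-1-11
  32 | -0000-  (sole → essential)
  33 | -0000-,1-0001
  38 | 1-011-  (sole → essential)
  39 | 1--111,1-011-
  47 | --1111,1--111
  50 | -10-10,11--10,110-1-
  52 | 11-1-0  (sole → essential)
  54 | -10-10,-1011-,1-011-,11--10,11-1-0,11-11-,110-1-
  55 | -1-111,-1011-,1--111,1-011-,11-11-,110-1-
  57 | 11-001,111-01
  58 | 11--10  (sole → essential)
  60 | 11-1-0,1111--
  61 | 111-01,1111--
  62 | 11--10,11-1-0,11-11-,1111--
  63 | --1111,-1-111,1--111,11-11-,1111--
Essential prime implicants: -0000-, -10-10, 0-1-11, 0011-0, 0101-1, 011000, 1-011-, 11--10, 11-1-0
Petrick residual → --1111, 00-001, 111-01
Minimum SOP uses 12 PIs: cdef + b'c'd'e' + bc'ef' + a'cef + a'b'd'e'f + a'b'cdf' + a'bc'df + a'bcd'e'f' + ac'de + abef' + abdf' + abce'f

12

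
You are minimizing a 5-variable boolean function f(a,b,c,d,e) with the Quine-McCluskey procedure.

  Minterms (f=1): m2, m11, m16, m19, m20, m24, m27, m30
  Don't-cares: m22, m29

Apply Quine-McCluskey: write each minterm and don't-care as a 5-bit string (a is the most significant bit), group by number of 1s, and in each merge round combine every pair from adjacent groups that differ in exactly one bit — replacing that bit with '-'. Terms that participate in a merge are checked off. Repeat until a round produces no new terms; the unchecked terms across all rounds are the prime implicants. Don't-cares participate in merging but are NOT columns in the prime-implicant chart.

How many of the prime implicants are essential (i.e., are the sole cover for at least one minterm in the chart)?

5

[col 0] 00010, 01011*, 10000*, 10011*, 10100*, 10110*, 11000*, 11011*, 11101, 11110*
[col 1] -1011, 1-000, 1-011, 1-110, 10-00, 101-0
Prime implicants: -1011, 00010, 1-000, 1-011, 1-110, 10-00, 101-0, 11101
PI chart (minterm → PIs covering it):
  2 | 00010  (sole → essential)
  11 | -1011  (sole → essential)
  16 | 1-000,10-00
  19 | 1-011  (sole → essential)
  20 | 10-00,101-0
  24 | 1-000  (sole → essential)
  27 | -1011,1-011
  30 | 1-110  (sole → essential)
Essential prime implicants: -1011, 00010, 1-000, 1-011, 1-110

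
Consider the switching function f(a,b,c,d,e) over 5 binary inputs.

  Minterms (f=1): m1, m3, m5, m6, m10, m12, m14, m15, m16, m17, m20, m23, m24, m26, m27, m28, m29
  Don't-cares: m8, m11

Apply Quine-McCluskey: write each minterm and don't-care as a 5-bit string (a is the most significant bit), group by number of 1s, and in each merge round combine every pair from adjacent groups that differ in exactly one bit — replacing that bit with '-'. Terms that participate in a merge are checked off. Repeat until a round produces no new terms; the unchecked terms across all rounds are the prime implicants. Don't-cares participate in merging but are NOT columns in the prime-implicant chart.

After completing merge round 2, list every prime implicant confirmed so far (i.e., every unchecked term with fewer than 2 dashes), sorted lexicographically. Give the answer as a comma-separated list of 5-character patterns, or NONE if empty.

size-2^0 implicants → 00001(✓)  00011(✓)  00101(✓)  00110(✓)  01000(✓)  01010(✓)  01011(✓)  01100(✓)  01110(✓)  01111(✓)  10000(✓)  10001(✓)  10100(✓)  10111  11000(✓)  11010(✓)  11011(✓)  11100(✓)  11101(✓)
size-2^1 implicants → -0001  -1000(✓)  -1010(✓)  -1011(✓)  -1100(✓)  0-011  0-110  00-01  000-1  01-00(✓)  01-10(✓)  01-11(✓)  010-0(✓)  0101-(✓)  011-0(✓)  0111-(✓)  1-000(✓)  1-100(✓)  10-00(✓)  1000-  11-00(✓)  110-0(✓)  1101-(✓)  1110-
size-2^2 implicants → -1-00  -10-0  -101-  01--0  01-1-  1--00
Unchecked terms (primes): -0001, -1-00, -10-0, -101-, 0-011, 0-110, 00-01, 000-1, 01--0, 01-1-, 1--00, 1000-, 10111, 1110-

-0001, 0-011, 0-110, 00-01, 000-1, 1000-, 10111, 1110-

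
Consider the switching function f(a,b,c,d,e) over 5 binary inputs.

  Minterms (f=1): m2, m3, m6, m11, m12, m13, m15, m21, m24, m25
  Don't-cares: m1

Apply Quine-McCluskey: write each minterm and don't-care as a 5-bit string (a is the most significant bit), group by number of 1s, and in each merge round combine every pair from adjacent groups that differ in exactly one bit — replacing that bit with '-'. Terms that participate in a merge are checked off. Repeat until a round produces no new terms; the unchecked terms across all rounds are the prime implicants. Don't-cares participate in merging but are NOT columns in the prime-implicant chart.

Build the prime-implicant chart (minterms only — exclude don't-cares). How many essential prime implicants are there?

[col 0] 00001*, 00010*, 00011*, 00110*, 01011*, 01100*, 01101*, 01111*, 10101, 11000*, 11001*
[col 1] 0-011, 00-10, 000-1, 0001-, 01-11, 011-1, 0110-, 1100-
Prime implicants: 0-011, 00-10, 000-1, 0001-, 01-11, 011-1, 0110-, 10101, 1100-
PI chart (minterm → PIs covering it):
  2 | 00-10,0001-
  3 | 0-011,000-1,0001-
  6 | 00-10  (sole → essential)
  11 | 0-011,01-11
  12 | 0110-  (sole → essential)
  13 | 011-1,0110-
  15 | 01-11,011-1
  21 | 10101  (sole → essential)
  24 | 1100-  (sole → essential)
  25 | 1100-  (sole → essential)
Essential prime implicants: 00-10, 0110-, 10101, 1100-

4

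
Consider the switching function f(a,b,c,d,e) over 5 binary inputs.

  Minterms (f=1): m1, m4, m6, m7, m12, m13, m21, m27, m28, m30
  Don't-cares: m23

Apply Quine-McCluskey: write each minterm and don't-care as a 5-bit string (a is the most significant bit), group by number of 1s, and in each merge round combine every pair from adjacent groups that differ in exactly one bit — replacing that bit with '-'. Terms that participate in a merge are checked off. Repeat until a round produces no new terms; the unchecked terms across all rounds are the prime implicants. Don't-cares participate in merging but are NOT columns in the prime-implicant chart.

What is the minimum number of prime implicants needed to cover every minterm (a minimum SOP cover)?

7

[col 0] 00001, 00100*, 00110*, 00111*, 01100*, 01101*, 10101*, 10111*, 11011, 11100*, 11110*
[col 1] -0111, -1100, 0-100, 001-0, 0011-, 0110-, 101-1, 111-0
Prime implicants: -0111, -1100, 0-100, 00001, 001-0, 0011-, 0110-, 101-1, 11011, 111-0
PI chart (minterm → PIs covering it):
  1 | 00001  (sole → essential)
  4 | 0-100,001-0
  6 | 001-0,0011-
  7 | -0111,0011-
  12 | -1100,0-100,0110-
  13 | 0110-  (sole → essential)
  21 | 101-1  (sole → essential)
  27 | 11011  (sole → essential)
  28 | -1100,111-0
  30 | 111-0  (sole → essential)
Essential prime implicants: 00001, 0110-, 101-1, 11011, 111-0
Petrick residual → -0111, 001-0
Minimum SOP uses 7 PIs: b'cde + a'b'c'd'e + a'b'ce' + a'bcd' + ab'ce + abc'de + abce'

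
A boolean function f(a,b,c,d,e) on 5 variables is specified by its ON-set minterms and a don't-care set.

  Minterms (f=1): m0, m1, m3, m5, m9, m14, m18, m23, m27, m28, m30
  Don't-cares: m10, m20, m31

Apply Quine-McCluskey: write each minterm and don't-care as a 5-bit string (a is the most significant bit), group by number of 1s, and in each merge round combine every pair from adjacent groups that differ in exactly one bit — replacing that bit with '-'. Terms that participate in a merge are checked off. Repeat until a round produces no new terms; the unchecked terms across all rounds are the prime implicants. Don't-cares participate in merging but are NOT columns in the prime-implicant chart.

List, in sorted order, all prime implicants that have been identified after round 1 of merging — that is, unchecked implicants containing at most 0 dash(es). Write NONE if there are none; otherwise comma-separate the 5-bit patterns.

size-2^0 implicants → 00000(✓)  00001(✓)  00011(✓)  00101(✓)  01001(✓)  01010(✓)  01110(✓)  10010  10100(✓)  10111(✓)  11011(✓)  11100(✓)  11110(✓)  11111(✓)
size-2^1 implicants → -1110  0-001  00-01  000-1  0000-  01-10  1-100  1-111  11-11  111-0  1111-
Unchecked terms (primes): -1110, 0-001, 00-01, 000-1, 0000-, 01-10, 1-100, 1-111, 10010, 11-11, 111-0, 1111-

10010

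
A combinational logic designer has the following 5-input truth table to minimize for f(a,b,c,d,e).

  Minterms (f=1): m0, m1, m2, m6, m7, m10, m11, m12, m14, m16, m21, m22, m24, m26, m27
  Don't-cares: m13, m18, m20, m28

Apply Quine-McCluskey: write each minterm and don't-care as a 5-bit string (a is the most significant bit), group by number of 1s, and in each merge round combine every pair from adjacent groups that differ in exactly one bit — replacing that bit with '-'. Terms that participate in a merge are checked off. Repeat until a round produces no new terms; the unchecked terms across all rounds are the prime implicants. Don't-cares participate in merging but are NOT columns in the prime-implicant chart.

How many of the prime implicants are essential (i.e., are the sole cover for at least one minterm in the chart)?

Round 0: 00000✓ 00001✓ 00010✓ 00110✓ 00111✓ 01010✓ 01011✓ 01100✓ 01101✓ 01110✓ 10000✓ 10010✓ 10100✓ 10101✓ 10110✓ 11000✓ 11010✓ 11011✓ 11100✓
Round 1: -0000✓ -0010✓ -0110✓ -1010✓ -1011✓ -1100 0-010✓ 0-110✓ 00-10✓ 000-0✓ 0000- 0011- 01-10✓ 0101-✓ 011-0 0110- 1-000✓ 1-010✓ 1-100✓ 10-00✓ 10-10✓ 100-0✓ 101-0✓ 1010- 11-00✓ 110-0✓ 1101-✓
Round 2: --010 -0-10 -00-0 -101- 0--10 1--00 1-0-0 10--0
PIs = {--010, -0-10, -00-0, -101-, -1100, 0--10, 0000-, 0011-, 011-0, 0110-, 1--00, 1-0-0, 10--0, 1010-}
Coverage chart:
  m0: -00-0,0000-
  m1: 0000- ←essential
  m2: --010,-0-10,-00-0,0--10
  m6: -0-10,0--10,0011-
  m7: 0011- ←essential
  m10: --010,-101-,0--10
  m11: -101- ←essential
  m12: -1100,011-0,0110-
  m14: 0--10,011-0
  m16: -00-0,1--00,1-0-0,10--0
  m21: 1010- ←essential
  m22: -0-10,10--0
  m24: 1--00,1-0-0
  m26: --010,-101-,1-0-0
  m27: -101- ←essential
Essential: -101-, 0000-, 0011-, 1010-

4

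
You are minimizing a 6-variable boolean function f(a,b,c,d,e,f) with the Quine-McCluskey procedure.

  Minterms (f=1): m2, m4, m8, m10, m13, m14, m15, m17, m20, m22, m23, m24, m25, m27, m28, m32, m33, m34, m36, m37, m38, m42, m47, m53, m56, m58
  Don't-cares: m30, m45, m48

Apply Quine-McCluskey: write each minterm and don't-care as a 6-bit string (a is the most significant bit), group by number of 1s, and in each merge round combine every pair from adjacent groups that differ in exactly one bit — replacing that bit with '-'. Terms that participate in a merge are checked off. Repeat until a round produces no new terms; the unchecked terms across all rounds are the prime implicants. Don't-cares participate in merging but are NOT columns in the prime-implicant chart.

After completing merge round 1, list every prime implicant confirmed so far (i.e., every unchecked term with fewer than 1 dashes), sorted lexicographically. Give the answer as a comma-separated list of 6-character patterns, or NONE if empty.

NONE

[col 0] 000010*, 000100*, 001000*, 001010*, 001101*, 001110*, 001111*, 010001*, 010100*, 010110*, 010111*, 011000*, 011001*, 011011*, 011100*, 011110*, 100000*, 100001*, 100010*, 100100*, 100101*, 100110*, 101010*, 101101*, 101111*, 110000*, 110101*, 111000*, 111010*
[col 1] -00010*, -00100, -01010*, -01101*, -01111*, -11000, 0-0100, 0-1000, 0-1110, 00-010*, 001-10, 0010-0, 0011-1*, 00111-, 01-001, 01-100*, 01-110*, 0101-0*, 01011-, 011-00, 0110-1, 01100-, 0111-0*, 1-0000, 1-0101, 1-1010, 10-010*, 10-101, 100-00*, 100-01*, 100-10*, 1000-0*, 10000-*, 1001-0*, 10010-*, 1011-1*, 11-000, 1110-0
[col 2] -0-010, -011-1, 01-1-0, 100--0, 100-0-
Prime implicants: -0-010, -00100, -011-1, -11000, 0-0100, 0-1000, 0-1110, 001-10, 0010-0, 00111-, 01-001, 01-1-0, 01011-, 011-00, 0110-1, 01100-, 1-0000, 1-0101, 1-1010, 10-101, 100--0, 100-0-, 11-000, 1110-0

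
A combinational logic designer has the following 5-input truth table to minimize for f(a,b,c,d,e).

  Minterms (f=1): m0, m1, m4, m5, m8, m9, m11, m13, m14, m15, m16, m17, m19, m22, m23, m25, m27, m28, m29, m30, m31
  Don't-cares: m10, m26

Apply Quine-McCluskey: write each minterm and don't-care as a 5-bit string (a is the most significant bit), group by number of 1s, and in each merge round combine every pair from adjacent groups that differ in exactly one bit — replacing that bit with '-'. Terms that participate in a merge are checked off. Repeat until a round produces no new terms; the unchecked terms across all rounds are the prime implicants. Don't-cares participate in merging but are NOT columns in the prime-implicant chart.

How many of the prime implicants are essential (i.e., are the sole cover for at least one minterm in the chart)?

Round 0: 00000✓ 00001✓ 00100✓ 00101✓ 01000✓ 01001✓ 01010✓ 01011✓ 01101✓ 01110✓ 01111✓ 10000✓ 10001✓ 10011✓ 10110✓ 10111✓ 11001✓ 11010✓ 11011✓ 11100✓ 11101✓ 11110✓ 11111✓
Round 1: -0000✓ -0001✓ -1001✓ -1010✓ -1011✓ -1101✓ -1110✓ -1111✓ 0-000✓ 0-001✓ 0-101✓ 00-00✓ 00-01✓ 0000-✓ 0010-✓ 01-01✓ 01-10✓ 01-11✓ 010-0✓ 010-1✓ 0100-✓ 0101-✓ 011-1✓ 0111-✓ 1-001✓ 1-011✓ 1-110✓ 1-111✓ 10-11✓ 100-1✓ 1000-✓ 1011-✓ 11-01✓ 11-10✓ 11-11✓ 110-1✓ 1101-✓ 111-0✓ 111-1✓ 1110-✓ 1111-✓
Round 2: --001 -000- -1-01✓ -1-10✓ -1-11✓ -10-1✓ -101-✓ -11-1✓ -111-✓ 0--01 0-00- 00-0- 01--1✓ 01-1-✓ 010-- 1--11 1-0-1 1-11- 11--1✓ 11-1-✓ 111--
Round 3: -1--1 -1-1-
PIs = {--001, -000-, -1--1, -1-1-, 0--01, 0-00-, 00-0-, 010--, 1--11, 1-0-1, 1-11-, 111--}
Coverage chart:
  m0: -000-,0-00-,00-0-
  m1: --001,-000-,0--01,0-00-,00-0-
  m4: 00-0- ←essential
  m5: 0--01,00-0-
  m8: 0-00-,010--
  m9: --001,-1--1,0--01,0-00-,010--
  m11: -1--1,-1-1-,010--
  m13: -1--1,0--01
  m14: -1-1- ←essential
  m15: -1--1,-1-1-
  m16: -000- ←essential
  m17: --001,-000-,1-0-1
  m19: 1--11,1-0-1
  m22: 1-11- ←essential
  m23: 1--11,1-11-
  m25: --001,-1--1,1-0-1
  m27: -1--1,-1-1-,1--11,1-0-1
  m28: 111-- ←essential
  m29: -1--1,111--
  m30: -1-1-,1-11-,111--
  m31: -1--1,-1-1-,1--11,1-11-,111--
Essential: -000-, -1-1-, 00-0-, 1-11-, 111--

5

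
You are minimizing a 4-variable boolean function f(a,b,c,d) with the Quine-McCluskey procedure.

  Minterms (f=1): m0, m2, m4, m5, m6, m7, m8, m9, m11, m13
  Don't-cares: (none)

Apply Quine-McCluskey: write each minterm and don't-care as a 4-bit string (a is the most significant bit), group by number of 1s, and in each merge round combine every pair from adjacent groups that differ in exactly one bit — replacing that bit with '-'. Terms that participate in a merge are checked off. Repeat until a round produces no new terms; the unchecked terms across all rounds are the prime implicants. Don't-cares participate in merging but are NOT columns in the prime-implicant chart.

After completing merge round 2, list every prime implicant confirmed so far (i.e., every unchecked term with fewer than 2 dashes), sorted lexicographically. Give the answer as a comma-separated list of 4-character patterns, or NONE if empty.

size-2^0 implicants → 0000(✓)  0010(✓)  0100(✓)  0101(✓)  0110(✓)  0111(✓)  1000(✓)  1001(✓)  1011(✓)  1101(✓)
size-2^1 implicants → -000  -101  0-00(✓)  0-10(✓)  00-0(✓)  01-0(✓)  01-1(✓)  010-(✓)  011-(✓)  1-01  10-1  100-
size-2^2 implicants → 0--0  01--
Unchecked terms (primes): -000, -101, 0--0, 01--, 1-01, 10-1, 100-

-000, -101, 1-01, 10-1, 100-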